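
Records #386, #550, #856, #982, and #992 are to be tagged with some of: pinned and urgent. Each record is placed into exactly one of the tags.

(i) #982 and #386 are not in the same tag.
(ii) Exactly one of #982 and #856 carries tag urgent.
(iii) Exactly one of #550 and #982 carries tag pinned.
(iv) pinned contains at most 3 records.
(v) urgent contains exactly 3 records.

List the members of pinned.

pinned = {#982, #992}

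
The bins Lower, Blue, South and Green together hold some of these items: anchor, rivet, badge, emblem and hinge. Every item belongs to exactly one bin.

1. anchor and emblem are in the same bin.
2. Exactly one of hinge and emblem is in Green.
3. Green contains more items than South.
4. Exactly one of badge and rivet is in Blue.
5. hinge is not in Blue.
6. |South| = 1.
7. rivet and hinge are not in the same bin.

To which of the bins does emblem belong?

emblem: Green

From (5): hinge ∉ Blue.
Suppose emblem ∈ Lower: no assignment then satisfies all the clues, so emblem ∉ Lower.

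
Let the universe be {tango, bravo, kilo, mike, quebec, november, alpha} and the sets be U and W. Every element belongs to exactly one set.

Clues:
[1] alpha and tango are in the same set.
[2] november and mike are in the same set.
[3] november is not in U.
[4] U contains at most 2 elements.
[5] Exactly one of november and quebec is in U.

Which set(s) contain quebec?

From (3): november ∉ U.
(2): mike matches november: mike ∉ U.
(5) (exactly one): quebec ∈ U.
Only one set left: mike ∈ W.
Only one set left: november ∈ W.

quebec: U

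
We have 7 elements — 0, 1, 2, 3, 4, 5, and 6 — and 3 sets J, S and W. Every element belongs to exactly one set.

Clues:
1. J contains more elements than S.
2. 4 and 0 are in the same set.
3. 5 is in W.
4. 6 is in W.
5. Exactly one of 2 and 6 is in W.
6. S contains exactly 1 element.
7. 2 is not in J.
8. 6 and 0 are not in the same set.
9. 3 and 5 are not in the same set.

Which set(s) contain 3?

3: J

From (3): 5 ∈ W.
From (4): 6 ∈ W.
From (7): 2 ∉ J.
(5) (exactly one): 2 ∉ W.
(8): 0 ∉ W.
(9): 3 ∉ W.
Only one set left: 2 ∈ S.
(2): 4 matches 0: 4 ∉ W.
(6): S already has 1, so the rest are out.
Only one set left: 0 ∈ J.
Only one set left: 3 ∈ J.
Only one set left: 4 ∈ J.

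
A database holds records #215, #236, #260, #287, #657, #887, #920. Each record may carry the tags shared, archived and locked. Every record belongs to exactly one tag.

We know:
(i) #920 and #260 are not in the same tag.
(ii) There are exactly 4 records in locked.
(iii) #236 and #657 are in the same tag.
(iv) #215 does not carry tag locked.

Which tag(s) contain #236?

From (iv): #215 ∉ locked.
Suppose #236 ∈ shared: no assignment then satisfies all the clues, so #236 ∉ shared.

#236: locked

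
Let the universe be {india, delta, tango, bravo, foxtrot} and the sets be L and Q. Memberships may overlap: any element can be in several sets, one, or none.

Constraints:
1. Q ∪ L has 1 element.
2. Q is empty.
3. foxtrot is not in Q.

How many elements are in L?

1

From (3): foxtrot ∉ Q.
(2): Q already has 0, so the rest are out.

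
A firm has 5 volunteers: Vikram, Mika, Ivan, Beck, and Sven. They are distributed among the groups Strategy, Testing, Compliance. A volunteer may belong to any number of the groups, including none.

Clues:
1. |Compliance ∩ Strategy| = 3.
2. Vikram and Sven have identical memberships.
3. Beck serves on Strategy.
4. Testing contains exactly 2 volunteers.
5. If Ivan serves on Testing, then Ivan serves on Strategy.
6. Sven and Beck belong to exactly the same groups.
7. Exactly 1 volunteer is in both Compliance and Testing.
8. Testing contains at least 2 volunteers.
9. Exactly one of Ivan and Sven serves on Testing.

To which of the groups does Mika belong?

Mika: Compliance, Testing

From (3): Beck ∈ Strategy.
(6): Sven matches Beck: Sven ∈ Strategy.
(2): Vikram matches Sven: Vikram ∈ Strategy.
Suppose Mika ∈ Strategy: no assignment then satisfies all the clues, so Mika ∉ Strategy.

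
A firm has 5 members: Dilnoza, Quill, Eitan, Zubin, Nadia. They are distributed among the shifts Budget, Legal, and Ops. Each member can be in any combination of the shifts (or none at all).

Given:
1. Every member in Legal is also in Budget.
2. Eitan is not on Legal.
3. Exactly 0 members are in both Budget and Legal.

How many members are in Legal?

0

From (2): Eitan ∉ Legal.
Suppose Dilnoza ∈ Legal: no assignment then satisfies all the clues, so Dilnoza ∉ Legal.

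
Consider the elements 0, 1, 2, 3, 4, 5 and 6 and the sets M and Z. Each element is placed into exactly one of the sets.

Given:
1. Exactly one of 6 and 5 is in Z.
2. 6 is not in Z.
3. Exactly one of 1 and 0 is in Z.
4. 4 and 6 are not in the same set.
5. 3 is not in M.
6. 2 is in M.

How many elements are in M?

3

From (2): 6 ∉ Z.
From (5): 3 ∉ M.
From (6): 2 ∈ M.
(1) (exactly one): 5 ∈ Z.
Only one set left: 3 ∈ Z.
Only one set left: 6 ∈ M.
(4): 4 ∉ M.
Only one set left: 4 ∈ Z.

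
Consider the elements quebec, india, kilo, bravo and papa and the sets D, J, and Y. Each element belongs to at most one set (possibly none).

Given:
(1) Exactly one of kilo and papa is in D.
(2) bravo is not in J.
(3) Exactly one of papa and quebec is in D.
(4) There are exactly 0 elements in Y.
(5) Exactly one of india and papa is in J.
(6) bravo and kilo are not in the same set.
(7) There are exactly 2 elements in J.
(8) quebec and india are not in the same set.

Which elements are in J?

J = {india, kilo}

From (2): bravo ∉ J.
(4): Y already has 0, so the rest are out.
Suppose quebec ∈ J: no assignment then satisfies all the clues, so quebec ∉ J.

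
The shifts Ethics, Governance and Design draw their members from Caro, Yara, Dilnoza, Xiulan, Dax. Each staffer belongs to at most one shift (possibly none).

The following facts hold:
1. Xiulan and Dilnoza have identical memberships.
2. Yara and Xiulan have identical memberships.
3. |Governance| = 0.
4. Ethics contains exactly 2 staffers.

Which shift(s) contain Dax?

Dax: Ethics

(3): Governance already has 0, so the rest are out.
Suppose Dax ∉ Ethics: no assignment then satisfies all the clues, so Dax ∈ Ethics.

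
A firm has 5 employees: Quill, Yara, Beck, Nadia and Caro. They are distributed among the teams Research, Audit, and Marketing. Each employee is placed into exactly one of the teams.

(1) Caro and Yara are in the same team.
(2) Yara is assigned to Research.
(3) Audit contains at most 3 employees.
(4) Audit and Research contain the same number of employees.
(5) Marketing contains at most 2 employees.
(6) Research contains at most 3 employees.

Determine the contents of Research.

From (2): Yara ∈ Research.
(1): Caro matches Yara: Caro ∈ Research.
Suppose Quill ∈ Research: no assignment then satisfies all the clues, so Quill ∉ Research.

Research = {Caro, Yara}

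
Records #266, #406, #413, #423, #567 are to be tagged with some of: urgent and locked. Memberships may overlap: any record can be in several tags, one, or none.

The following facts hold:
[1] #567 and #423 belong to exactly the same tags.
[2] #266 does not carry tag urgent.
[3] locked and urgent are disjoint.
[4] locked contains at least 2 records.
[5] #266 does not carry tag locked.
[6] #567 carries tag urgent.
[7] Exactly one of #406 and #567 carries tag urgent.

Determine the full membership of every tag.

urgent = {#423, #567}; locked = {#406, #413}

From (2): #266 ∉ urgent.
From (5): #266 ∉ locked.
From (6): #567 ∈ urgent.
(1): #423 matches #567: #423 ∈ urgent.
(3) (disjoint): #423 ∉ locked.
(3) (disjoint): #567 ∉ locked.
(4): only 2 candidates remain for locked, so all are in.
(7) (exactly one): #406 ∉ urgent.
(3) (disjoint): #413 ∉ urgent.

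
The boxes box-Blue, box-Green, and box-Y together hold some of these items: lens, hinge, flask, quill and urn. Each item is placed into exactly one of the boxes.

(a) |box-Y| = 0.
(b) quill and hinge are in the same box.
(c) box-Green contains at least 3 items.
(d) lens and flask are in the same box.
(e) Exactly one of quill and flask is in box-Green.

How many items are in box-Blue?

2

(a): box-Y already has 0, so the rest are out.
Suppose urn ∈ box-Blue: no assignment then satisfies all the clues, so urn ∉ box-Blue.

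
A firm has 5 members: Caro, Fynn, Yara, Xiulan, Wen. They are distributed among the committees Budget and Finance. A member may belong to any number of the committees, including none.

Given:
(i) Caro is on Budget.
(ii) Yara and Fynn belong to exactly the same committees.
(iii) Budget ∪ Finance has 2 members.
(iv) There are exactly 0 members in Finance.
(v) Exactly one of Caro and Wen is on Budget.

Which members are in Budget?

Budget = {Caro, Xiulan}

From (i): Caro ∈ Budget.
(iv): Finance already has 0, so the rest are out.
(v) (exactly one): Wen ∉ Budget.
Suppose Fynn ∈ Budget: no assignment then satisfies all the clues, so Fynn ∉ Budget.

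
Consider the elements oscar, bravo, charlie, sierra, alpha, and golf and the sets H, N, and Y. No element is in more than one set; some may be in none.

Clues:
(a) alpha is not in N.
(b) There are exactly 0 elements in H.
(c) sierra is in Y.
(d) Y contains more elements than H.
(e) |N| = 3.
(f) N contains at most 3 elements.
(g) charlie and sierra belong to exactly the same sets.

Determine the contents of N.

N = {bravo, golf, oscar}

From (a): alpha ∉ N.
From (c): sierra ∈ Y.
(b): H already has 0, so the rest are out.
(g): charlie matches sierra: charlie ∉ N.
(g): charlie matches sierra: charlie ∈ Y.
(e): only 3 candidates remain for N, so all are in.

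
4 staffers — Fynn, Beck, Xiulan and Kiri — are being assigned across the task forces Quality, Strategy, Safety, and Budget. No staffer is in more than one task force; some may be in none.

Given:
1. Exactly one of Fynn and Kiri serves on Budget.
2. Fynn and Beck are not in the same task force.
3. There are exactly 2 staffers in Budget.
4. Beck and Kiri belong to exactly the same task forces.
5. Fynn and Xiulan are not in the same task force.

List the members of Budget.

Budget = {Beck, Kiri}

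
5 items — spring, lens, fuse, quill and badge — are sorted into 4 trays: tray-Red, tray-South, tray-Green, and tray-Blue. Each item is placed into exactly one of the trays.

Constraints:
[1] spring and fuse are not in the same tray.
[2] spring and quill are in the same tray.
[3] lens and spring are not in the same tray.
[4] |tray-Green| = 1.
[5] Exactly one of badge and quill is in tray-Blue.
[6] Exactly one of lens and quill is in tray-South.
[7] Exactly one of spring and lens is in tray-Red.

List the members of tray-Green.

tray-Green = {fuse}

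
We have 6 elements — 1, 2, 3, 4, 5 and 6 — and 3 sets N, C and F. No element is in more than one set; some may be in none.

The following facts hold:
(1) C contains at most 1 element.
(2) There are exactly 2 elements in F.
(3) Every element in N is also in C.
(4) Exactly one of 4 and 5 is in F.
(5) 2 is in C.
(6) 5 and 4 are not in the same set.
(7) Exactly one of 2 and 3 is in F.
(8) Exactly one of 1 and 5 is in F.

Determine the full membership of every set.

N = {}; C = {2}; F = {3, 5}

From (5): 2 ∈ C.
(1): C already has 1, so the rest are out.
(3) contrapositive: 1 ∉ N.
(3) contrapositive: 3 ∉ N.
(3) contrapositive: 4 ∉ N.
(3) contrapositive: 5 ∉ N.
(3) contrapositive: 6 ∉ N.
(7) (exactly one): 3 ∈ F.
Suppose 1 ∈ F: no assignment then satisfies all the clues, so 1 ∉ F.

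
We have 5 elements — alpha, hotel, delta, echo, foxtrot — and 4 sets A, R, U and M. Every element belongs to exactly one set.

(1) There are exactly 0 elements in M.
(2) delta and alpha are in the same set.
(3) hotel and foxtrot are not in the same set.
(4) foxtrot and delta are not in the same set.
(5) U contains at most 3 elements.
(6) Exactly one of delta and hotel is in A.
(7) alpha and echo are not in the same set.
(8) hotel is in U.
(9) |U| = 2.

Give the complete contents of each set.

A = {alpha, delta}; R = {foxtrot}; U = {echo, hotel}; M = {}

From (8): hotel ∈ U.
(1): M already has 0, so the rest are out.
(3): foxtrot ∉ U.
(6) (exactly one): delta ∈ A.
(2): alpha matches delta: alpha ∈ A.
(4): foxtrot ∉ A.
(7): echo ∉ A.
(9): only 2 candidates remain for U, so all are in.
Only one set left: foxtrot ∈ R.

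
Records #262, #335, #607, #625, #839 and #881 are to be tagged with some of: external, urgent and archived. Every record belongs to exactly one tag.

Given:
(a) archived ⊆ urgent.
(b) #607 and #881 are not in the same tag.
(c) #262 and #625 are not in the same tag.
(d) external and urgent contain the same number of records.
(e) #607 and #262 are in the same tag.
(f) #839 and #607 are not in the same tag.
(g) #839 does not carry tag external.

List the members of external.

external = {#262, #335, #607}

From (g): #839 ∉ external.
Suppose #262 ∉ external: no assignment then satisfies all the clues, so #262 ∈ external.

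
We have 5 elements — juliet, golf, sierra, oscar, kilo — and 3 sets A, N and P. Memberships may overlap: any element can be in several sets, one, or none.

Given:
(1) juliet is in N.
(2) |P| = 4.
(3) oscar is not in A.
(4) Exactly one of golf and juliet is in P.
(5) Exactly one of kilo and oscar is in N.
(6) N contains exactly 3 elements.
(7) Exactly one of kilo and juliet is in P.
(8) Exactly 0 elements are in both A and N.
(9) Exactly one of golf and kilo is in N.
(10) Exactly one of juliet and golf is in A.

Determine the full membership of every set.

A = {golf}; N = {juliet, kilo, sierra}; P = {golf, kilo, oscar, sierra}

From (1): juliet ∈ N.
From (3): oscar ∉ A.
Suppose juliet ∈ A: no assignment then satisfies all the clues, so juliet ∉ A.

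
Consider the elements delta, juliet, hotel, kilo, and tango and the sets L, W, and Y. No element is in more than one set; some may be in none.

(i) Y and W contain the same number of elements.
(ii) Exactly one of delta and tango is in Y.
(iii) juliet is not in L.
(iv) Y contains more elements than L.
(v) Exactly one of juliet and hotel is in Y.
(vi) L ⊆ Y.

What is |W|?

2

From (iii): juliet ∉ L.
Suppose delta ∈ L: no assignment then satisfies all the clues, so delta ∉ L.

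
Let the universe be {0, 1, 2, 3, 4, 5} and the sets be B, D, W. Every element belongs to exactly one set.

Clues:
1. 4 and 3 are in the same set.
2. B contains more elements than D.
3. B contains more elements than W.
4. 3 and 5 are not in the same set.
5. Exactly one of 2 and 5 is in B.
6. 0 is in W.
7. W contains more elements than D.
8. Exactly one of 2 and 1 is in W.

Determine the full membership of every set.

B = {2, 3, 4}; D = {5}; W = {0, 1}

From (6): 0 ∈ W.
Suppose 1 ∈ B: no assignment then satisfies all the clues, so 1 ∉ B.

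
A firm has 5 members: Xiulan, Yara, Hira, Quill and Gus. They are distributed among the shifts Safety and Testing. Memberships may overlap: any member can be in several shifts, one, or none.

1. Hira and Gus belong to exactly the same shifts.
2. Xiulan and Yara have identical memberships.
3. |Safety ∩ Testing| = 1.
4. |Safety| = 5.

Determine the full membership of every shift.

(4): only 5 candidates remain for Safety, so all are in.
Suppose Xiulan ∈ Testing: no assignment then satisfies all the clues, so Xiulan ∉ Testing.

Safety = {Gus, Hira, Quill, Xiulan, Yara}; Testing = {Quill}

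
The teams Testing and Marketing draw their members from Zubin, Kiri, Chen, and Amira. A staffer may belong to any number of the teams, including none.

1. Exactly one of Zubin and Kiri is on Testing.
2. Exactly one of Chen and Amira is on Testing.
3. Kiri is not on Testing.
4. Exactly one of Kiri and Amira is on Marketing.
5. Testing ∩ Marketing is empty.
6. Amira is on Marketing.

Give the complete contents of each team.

Testing = {Chen, Zubin}; Marketing = {Amira}

From (3): Kiri ∉ Testing.
From (6): Amira ∈ Marketing.
(1) (exactly one): Zubin ∈ Testing.
(4) (exactly one): Kiri ∉ Marketing.
(5) (disjoint): Zubin ∉ Marketing.
(5) (disjoint): Amira ∉ Testing.
(2) (exactly one): Chen ∈ Testing.
(5) (disjoint): Chen ∉ Marketing.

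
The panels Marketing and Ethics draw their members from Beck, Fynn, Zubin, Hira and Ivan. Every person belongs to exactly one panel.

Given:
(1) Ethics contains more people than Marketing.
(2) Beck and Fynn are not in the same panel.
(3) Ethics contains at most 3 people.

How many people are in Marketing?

2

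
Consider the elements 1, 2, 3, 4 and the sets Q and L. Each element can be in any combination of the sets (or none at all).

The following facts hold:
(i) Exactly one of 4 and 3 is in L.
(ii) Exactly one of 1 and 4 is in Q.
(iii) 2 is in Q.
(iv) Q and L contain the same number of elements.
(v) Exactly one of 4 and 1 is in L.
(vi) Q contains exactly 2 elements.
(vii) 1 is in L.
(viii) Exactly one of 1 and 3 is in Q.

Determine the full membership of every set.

Q = {1, 2}; L = {1, 3}

From (iii): 2 ∈ Q.
From (vii): 1 ∈ L.
(v) (exactly one): 4 ∉ L.
(i) (exactly one): 3 ∈ L.
Suppose 1 ∉ Q: no assignment then satisfies all the clues, so 1 ∈ Q.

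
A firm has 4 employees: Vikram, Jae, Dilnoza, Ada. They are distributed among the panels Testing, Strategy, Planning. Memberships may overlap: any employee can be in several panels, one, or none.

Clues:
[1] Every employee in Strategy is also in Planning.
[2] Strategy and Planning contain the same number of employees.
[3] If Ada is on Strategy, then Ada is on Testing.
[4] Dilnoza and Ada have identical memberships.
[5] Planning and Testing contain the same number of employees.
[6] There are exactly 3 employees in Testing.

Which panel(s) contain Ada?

Ada: Planning, Strategy, Testing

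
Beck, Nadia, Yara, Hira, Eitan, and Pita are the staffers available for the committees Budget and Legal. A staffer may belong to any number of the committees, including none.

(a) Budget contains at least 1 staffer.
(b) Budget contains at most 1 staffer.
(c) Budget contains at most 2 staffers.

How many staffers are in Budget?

1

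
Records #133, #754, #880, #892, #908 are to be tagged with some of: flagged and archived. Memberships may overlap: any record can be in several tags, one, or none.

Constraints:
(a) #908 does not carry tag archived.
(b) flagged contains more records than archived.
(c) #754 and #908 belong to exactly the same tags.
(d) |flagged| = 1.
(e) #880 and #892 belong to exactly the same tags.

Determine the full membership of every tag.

flagged = {#133}; archived = {}

From (a): #908 ∉ archived.
(c): #754 matches #908: #754 ∉ archived.
Suppose #133 ∉ flagged: no assignment then satisfies all the clues, so #133 ∈ flagged.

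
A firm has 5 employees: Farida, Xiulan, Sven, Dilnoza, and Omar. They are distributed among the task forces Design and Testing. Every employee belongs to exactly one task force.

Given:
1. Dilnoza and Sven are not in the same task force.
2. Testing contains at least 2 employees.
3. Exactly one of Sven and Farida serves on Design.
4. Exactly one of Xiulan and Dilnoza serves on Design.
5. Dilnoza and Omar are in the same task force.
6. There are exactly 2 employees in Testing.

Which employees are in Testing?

Testing = {Sven, Xiulan}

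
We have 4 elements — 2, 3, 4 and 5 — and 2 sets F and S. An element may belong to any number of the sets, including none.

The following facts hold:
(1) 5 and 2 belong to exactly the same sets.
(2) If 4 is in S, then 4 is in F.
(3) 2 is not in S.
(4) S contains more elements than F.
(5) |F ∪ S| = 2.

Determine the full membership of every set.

F = {4}; S = {3, 4}

From (3): 2 ∉ S.
(1): 5 matches 2: 5 ∉ S.
Suppose 2 ∈ F: no assignment then satisfies all the clues, so 2 ∉ F.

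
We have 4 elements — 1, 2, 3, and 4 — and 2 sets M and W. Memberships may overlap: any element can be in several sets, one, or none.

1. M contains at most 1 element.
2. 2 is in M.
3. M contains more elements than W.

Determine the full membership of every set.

M = {2}; W = {}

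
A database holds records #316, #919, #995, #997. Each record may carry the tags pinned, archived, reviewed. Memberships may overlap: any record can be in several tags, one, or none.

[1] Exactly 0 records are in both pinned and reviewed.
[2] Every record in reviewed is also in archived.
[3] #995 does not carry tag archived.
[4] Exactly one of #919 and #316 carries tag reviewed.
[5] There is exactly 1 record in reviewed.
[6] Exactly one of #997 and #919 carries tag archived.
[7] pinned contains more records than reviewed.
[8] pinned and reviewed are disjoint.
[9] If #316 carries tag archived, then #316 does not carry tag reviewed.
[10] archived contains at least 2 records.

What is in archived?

archived = {#316, #919}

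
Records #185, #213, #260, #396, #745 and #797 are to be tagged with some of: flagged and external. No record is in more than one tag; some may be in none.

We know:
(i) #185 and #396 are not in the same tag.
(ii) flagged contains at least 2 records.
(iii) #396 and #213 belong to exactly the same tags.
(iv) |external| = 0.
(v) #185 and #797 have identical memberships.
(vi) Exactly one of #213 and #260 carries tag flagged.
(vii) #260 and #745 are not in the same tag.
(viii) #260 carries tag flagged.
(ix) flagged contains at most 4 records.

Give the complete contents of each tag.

flagged = {#185, #260, #797}; external = {}

From (viii): #260 ∈ flagged.
(iv): external already has 0, so the rest are out.
(vi) (exactly one): #213 ∉ flagged.
(vii): #745 ∉ flagged.
(iii): #396 matches #213: #396 ∉ flagged.
Suppose #185 ∉ flagged: no assignment then satisfies all the clues, so #185 ∈ flagged.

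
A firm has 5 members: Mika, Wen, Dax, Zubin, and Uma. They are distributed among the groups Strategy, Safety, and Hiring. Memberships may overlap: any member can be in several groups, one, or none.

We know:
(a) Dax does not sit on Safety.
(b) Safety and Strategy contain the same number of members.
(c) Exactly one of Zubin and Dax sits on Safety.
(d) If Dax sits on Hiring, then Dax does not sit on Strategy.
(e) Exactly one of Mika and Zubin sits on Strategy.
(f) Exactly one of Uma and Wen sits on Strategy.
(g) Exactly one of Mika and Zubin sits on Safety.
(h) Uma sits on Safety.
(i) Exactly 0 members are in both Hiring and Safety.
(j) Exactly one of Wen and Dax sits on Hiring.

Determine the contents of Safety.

Safety = {Uma, Zubin}

From (a): Dax ∉ Safety.
From (h): Uma ∈ Safety.
(c) (exactly one): Zubin ∈ Safety.
(g) (exactly one): Mika ∉ Safety.
Suppose Wen ∈ Safety: no assignment then satisfies all the clues, so Wen ∉ Safety.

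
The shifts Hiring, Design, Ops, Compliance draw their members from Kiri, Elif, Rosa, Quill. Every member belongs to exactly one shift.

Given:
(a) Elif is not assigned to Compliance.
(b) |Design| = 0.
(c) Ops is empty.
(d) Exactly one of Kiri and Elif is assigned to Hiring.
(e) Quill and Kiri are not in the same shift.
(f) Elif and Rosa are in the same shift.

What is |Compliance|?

From (a): Elif ∉ Compliance.
(b): Design already has 0, so the rest are out.
(c): Ops already has 0, so the rest are out.
(f): Rosa matches Elif: Rosa ∉ Compliance.
Only one shift left: Elif ∈ Hiring.
Only one shift left: Rosa ∈ Hiring.
(d) (exactly one): Kiri ∉ Hiring.
Only one shift left: Kiri ∈ Compliance.
(e): Quill ∉ Compliance.
Only one shift left: Quill ∈ Hiring.

1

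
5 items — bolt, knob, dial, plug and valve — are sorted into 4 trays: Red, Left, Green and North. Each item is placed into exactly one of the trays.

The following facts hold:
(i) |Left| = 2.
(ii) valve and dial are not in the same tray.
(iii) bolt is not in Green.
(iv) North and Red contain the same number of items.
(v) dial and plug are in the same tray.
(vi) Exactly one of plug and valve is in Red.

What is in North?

North = {bolt}

From (iii): bolt ∉ Green.
Suppose bolt ∉ North: no assignment then satisfies all the clues, so bolt ∈ North.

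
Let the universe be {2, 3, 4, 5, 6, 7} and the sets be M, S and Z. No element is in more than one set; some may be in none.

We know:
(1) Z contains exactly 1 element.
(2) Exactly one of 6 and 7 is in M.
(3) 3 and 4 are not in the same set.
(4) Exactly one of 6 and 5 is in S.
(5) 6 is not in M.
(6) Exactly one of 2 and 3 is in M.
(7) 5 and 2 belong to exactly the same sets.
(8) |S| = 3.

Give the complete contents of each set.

M = {3, 7}; S = {2, 4, 5}; Z = {6}

From (5): 6 ∉ M.
(2) (exactly one): 7 ∈ M.
Suppose 2 ∈ M: no assignment then satisfies all the clues, so 2 ∉ M.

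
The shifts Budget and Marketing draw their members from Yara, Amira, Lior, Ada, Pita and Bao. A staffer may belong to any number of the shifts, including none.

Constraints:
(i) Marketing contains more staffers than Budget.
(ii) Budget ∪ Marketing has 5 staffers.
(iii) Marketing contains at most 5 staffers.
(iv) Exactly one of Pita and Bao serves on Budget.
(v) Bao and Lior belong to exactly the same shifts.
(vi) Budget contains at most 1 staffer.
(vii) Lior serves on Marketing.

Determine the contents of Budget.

Budget = {Pita}

From (vii): Lior ∈ Marketing.
(v): Bao matches Lior: Bao ∈ Marketing.
Suppose Yara ∈ Budget: no assignment then satisfies all the clues, so Yara ∉ Budget.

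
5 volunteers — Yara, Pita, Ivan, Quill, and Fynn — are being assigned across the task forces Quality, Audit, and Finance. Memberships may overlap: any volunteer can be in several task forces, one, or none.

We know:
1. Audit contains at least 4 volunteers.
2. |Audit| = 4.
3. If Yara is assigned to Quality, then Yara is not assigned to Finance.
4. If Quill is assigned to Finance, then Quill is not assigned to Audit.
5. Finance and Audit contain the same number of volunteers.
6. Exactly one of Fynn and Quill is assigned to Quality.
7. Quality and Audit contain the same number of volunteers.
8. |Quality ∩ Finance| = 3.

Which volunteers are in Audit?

Audit = {Fynn, Ivan, Pita, Yara}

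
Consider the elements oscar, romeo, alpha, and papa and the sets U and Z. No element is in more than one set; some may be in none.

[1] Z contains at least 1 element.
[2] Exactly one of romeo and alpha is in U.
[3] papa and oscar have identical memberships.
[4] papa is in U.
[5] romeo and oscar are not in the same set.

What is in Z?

From (4): papa ∈ U.
(3): oscar matches papa: oscar ∈ U.
(5): romeo ∉ U.
(2) (exactly one): alpha ∈ U.
(1): only 1 candidates remain for Z, so all are in.

Z = {romeo}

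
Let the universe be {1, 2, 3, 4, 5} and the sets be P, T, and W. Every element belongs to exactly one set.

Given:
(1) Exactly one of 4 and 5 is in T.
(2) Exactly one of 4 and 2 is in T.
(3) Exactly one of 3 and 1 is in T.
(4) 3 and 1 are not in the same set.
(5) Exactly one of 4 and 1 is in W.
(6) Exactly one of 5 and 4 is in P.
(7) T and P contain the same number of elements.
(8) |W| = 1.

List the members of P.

P = {2, 5}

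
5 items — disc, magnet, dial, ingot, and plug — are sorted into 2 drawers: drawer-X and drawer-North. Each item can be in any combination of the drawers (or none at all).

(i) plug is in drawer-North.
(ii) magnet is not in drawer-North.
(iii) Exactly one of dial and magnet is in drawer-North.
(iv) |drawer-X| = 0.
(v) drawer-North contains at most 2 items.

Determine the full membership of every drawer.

From (i): plug ∈ drawer-North.
From (ii): magnet ∉ drawer-North.
(iii) (exactly one): dial ∈ drawer-North.
(iv): drawer-X already has 0, so the rest are out.
(v): drawer-North already has 2, so the rest are out.

drawer-X = {}; drawer-North = {dial, plug}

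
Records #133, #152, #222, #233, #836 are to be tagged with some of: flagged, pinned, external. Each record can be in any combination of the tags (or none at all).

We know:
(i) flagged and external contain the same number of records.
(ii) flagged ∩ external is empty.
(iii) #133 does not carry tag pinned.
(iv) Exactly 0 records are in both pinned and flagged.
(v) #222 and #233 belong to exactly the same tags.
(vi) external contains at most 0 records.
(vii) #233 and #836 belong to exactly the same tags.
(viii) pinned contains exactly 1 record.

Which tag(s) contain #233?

#233: none

From (iii): #133 ∉ pinned.
(vi): external already has 0, so the rest are out.
Suppose #233 ∈ flagged: no assignment then satisfies all the clues, so #233 ∉ flagged.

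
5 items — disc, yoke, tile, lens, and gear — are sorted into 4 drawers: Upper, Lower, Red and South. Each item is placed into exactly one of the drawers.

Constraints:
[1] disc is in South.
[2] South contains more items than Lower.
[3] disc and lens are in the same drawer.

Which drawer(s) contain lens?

From (1): disc ∈ South.
(3): lens matches disc: lens ∉ Upper.
(3): lens matches disc: lens ∉ Lower.
(3): lens matches disc: lens ∉ Red.
(3): lens matches disc: lens ∈ South.

lens: South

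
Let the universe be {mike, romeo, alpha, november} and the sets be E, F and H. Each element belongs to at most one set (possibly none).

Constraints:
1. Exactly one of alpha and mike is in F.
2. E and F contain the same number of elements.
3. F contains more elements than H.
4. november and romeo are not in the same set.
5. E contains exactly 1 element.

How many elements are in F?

1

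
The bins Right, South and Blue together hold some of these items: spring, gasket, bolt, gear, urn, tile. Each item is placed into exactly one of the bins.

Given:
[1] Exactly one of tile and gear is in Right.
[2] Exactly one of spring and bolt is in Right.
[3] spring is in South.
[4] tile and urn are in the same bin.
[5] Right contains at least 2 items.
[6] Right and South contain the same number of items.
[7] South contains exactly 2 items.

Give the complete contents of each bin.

Right = {bolt, gear}; South = {gasket, spring}; Blue = {tile, urn}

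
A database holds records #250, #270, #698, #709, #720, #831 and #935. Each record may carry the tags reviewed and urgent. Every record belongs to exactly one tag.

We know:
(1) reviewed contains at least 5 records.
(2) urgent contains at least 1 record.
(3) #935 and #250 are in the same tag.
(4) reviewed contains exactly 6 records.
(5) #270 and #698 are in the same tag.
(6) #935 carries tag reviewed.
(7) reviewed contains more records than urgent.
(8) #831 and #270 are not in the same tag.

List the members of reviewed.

reviewed = {#250, #270, #698, #709, #720, #935}

From (6): #935 ∈ reviewed.
(3): #250 matches #935: #250 ∈ reviewed.
Suppose #270 ∉ reviewed: no assignment then satisfies all the clues, so #270 ∈ reviewed.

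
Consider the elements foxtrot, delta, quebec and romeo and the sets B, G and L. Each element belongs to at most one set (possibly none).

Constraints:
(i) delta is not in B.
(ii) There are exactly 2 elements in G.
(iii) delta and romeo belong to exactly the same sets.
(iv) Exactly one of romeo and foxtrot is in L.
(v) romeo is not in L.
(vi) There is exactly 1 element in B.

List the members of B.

From (i): delta ∉ B.
From (v): romeo ∉ L.
(iii): romeo matches delta: romeo ∉ B.
(iii): delta matches romeo: delta ∉ L.
(iv) (exactly one): foxtrot ∈ L.
(vi): only 1 candidates remain for B, so all are in.
(ii): only 2 candidates remain for G, so all are in.

B = {quebec}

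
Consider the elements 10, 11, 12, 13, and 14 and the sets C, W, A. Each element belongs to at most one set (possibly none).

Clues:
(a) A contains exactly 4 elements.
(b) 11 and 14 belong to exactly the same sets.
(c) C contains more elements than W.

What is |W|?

0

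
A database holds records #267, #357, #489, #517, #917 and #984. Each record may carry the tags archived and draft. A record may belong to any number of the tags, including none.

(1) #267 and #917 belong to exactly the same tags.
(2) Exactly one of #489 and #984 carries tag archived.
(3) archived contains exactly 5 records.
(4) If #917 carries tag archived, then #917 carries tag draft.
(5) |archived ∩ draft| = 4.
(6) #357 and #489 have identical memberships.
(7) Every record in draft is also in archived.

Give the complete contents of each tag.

archived = {#267, #357, #489, #517, #917}; draft = {#267, #357, #489, #917}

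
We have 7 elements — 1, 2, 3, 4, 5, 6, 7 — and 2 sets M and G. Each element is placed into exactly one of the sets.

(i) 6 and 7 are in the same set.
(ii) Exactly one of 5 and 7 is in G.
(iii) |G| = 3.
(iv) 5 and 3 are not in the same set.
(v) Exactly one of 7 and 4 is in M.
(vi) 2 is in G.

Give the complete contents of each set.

M = {1, 3, 6, 7}; G = {2, 4, 5}

From (vi): 2 ∈ G.
Suppose 1 ∉ M: no assignment then satisfies all the clues, so 1 ∈ M.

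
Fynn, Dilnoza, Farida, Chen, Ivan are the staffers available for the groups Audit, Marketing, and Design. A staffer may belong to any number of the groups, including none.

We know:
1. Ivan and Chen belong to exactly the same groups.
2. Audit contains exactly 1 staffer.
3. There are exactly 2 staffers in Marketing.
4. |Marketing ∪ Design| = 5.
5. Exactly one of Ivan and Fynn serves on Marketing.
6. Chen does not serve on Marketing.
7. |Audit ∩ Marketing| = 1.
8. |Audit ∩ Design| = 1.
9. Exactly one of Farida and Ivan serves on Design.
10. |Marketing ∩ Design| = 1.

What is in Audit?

Audit = {Fynn}

From (6): Chen ∉ Marketing.
(1): Ivan matches Chen: Ivan ∉ Marketing.
(5) (exactly one): Fynn ∈ Marketing.
Suppose Fynn ∉ Audit: no assignment then satisfies all the clues, so Fynn ∈ Audit.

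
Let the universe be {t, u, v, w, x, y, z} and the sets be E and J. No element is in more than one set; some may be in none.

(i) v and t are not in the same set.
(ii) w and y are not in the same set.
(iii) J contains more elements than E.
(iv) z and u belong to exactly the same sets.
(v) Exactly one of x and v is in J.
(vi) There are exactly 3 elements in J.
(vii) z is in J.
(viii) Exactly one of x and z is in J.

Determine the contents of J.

J = {u, v, z}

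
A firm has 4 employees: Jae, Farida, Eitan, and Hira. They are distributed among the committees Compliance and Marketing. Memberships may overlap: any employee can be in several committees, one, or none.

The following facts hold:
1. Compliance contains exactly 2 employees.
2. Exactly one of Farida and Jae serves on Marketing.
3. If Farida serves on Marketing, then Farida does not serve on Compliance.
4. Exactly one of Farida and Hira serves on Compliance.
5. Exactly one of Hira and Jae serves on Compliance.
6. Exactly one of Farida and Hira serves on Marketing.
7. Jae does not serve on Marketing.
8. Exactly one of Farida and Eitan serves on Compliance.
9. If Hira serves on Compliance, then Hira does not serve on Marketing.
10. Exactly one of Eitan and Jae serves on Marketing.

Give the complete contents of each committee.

Compliance = {Eitan, Hira}; Marketing = {Eitan, Farida}

From (7): Jae ∉ Marketing.
(2) (exactly one): Farida ∈ Marketing.
(3): Farida ∉ Compliance.
(4) (exactly one): Hira ∈ Compliance.
(5) (exactly one): Jae ∉ Compliance.
(6) (exactly one): Hira ∉ Marketing.
(8) (exactly one): Eitan ∈ Compliance.
(10) (exactly one): Eitan ∈ Marketing.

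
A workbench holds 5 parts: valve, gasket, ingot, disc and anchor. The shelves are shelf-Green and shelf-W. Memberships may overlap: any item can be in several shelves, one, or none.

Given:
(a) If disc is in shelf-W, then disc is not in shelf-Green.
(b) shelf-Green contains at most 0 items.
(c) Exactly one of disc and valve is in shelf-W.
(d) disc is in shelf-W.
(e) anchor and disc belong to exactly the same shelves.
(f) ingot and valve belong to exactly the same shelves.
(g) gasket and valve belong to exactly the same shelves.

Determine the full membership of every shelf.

shelf-Green = {}; shelf-W = {anchor, disc}

From (d): disc ∈ shelf-W.
(a): disc ∉ shelf-Green.
(b): shelf-Green already has 0, so the rest are out.
(c) (exactly one): valve ∉ shelf-W.
(e): anchor matches disc: anchor ∈ shelf-W.
(f): ingot matches valve: ingot ∉ shelf-W.
(g): gasket matches valve: gasket ∉ shelf-W.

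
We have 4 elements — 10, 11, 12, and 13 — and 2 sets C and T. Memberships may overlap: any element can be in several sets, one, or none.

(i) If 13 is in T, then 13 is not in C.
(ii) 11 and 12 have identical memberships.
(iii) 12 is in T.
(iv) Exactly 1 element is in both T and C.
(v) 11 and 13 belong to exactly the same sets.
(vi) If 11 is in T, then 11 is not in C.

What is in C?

From (iii): 12 ∈ T.
(ii): 11 matches 12: 11 ∈ T.
(v): 13 matches 11: 13 ∈ T.
(vi): 11 ∉ C.
(i): 13 ∉ C.
(ii): 12 matches 11: 12 ∉ C.
Suppose 10 ∉ C: no assignment then satisfies all the clues, so 10 ∈ C.

C = {10}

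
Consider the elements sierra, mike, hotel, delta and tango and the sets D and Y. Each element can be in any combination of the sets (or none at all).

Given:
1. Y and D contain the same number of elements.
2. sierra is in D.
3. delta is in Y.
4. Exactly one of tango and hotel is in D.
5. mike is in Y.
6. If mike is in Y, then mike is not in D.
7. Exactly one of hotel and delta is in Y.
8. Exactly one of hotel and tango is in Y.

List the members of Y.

From (2): sierra ∈ D.
From (3): delta ∈ Y.
From (5): mike ∈ Y.
(6): mike ∉ D.
(7) (exactly one): hotel ∉ Y.
(8) (exactly one): tango ∈ Y.
Suppose sierra ∈ Y: no assignment then satisfies all the clues, so sierra ∉ Y.

Y = {delta, mike, tango}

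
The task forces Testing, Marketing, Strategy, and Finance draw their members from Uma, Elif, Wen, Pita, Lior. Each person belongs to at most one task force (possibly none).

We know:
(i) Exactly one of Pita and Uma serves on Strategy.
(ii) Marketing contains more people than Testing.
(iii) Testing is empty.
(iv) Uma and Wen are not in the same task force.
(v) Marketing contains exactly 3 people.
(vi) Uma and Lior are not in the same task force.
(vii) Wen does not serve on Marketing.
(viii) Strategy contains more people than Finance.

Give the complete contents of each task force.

Testing = {}; Marketing = {Elif, Lior, Pita}; Strategy = {Uma}; Finance = {}

From (vii): Wen ∉ Marketing.
(iii): Testing already has 0, so the rest are out.
Suppose Uma ∈ Marketing: no assignment then satisfies all the clues, so Uma ∉ Marketing.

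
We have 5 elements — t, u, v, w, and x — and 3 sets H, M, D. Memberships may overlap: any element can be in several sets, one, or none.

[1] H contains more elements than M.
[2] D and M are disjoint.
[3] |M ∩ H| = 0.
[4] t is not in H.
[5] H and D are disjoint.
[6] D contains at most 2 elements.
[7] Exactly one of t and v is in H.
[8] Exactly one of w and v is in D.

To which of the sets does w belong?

w: D

From (4): t ∉ H.
(7) (exactly one): v ∈ H.
(5) (disjoint): v ∉ D.
(8) (exactly one): w ∈ D.
(2) (disjoint): w ∉ M.
(5) (disjoint): w ∉ H.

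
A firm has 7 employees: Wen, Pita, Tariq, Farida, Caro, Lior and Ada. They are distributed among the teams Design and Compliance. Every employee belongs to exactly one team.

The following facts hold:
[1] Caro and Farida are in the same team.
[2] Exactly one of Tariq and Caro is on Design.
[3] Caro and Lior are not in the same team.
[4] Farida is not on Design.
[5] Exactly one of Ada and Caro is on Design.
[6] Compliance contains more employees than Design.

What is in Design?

Design = {Ada, Lior, Tariq}

From (4): Farida ∉ Design.
(1): Caro matches Farida: Caro ∉ Design.
(2) (exactly one): Tariq ∈ Design.
(5) (exactly one): Ada ∈ Design.
Only one team left: Farida ∈ Compliance.
Only one team left: Caro ∈ Compliance.
(3): Lior ∉ Compliance.
Only one team left: Lior ∈ Design.
Suppose Wen ∈ Design: no assignment then satisfies all the clues, so Wen ∉ Design.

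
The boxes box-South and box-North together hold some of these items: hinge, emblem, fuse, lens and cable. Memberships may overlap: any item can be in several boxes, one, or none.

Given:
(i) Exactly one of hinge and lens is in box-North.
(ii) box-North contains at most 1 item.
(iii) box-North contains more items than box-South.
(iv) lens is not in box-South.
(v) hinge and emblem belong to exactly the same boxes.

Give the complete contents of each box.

box-South = {}; box-North = {lens}

From (iv): lens ∉ box-South.
Suppose hinge ∈ box-South: no assignment then satisfies all the clues, so hinge ∉ box-South.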